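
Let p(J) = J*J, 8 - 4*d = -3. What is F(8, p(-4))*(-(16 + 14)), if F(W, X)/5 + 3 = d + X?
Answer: -4725/2 ≈ -2362.5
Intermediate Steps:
d = 11/4 (d = 2 - 1/4*(-3) = 2 + 3/4 = 11/4 ≈ 2.7500)
p(J) = J**2
F(W, X) = -5/4 + 5*X (F(W, X) = -15 + 5*(11/4 + X) = -15 + (55/4 + 5*X) = -5/4 + 5*X)
F(8, p(-4))*(-(16 + 14)) = (-5/4 + 5*(-4)**2)*(-(16 + 14)) = (-5/4 + 5*16)*(-1*30) = (-5/4 + 80)*(-30) = (315/4)*(-30) = -4725/2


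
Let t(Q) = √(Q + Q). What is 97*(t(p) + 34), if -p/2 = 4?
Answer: 3298 + 388*I ≈ 3298.0 + 388.0*I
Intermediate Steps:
p = -8 (p = -2*4 = -8)
t(Q) = √2*√Q (t(Q) = √(2*Q) = √2*√Q)
97*(t(p) + 34) = 97*(√2*√(-8) + 34) = 97*(√2*(2*I*√2) + 34) = 97*(4*I + 34) = 97*(34 + 4*I) = 3298 + 388*I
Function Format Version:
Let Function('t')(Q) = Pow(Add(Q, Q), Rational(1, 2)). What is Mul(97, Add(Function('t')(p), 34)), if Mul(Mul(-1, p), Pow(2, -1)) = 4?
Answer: Add(3298, Mul(388, I)) ≈ Add(3298.0, Mul(388.00, I))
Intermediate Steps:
p = -8 (p = Mul(-2, 4) = -8)
Function('t')(Q) = Mul(Pow(2, Rational(1, 2)), Pow(Q, Rational(1, 2))) (Function('t')(Q) = Pow(Mul(2, Q), Rational(1, 2)) = Mul(Pow(2, Rational(1, 2)), Pow(Q, Rational(1, 2))))
Mul(97, Add(Function('t')(p), 34)) = Mul(97, Add(Mul(Pow(2, Rational(1, 2)), Pow(-8, Rational(1, 2))), 34)) = Mul(97, Add(Mul(Pow(2, Rational(1, 2)), Mul(2, I, Pow(2, Rational(1, 2)))), 34)) = Mul(97, Add(Mul(4, I), 34)) = Mul(97, Add(34, Mul(4, I))) = Add(3298, Mul(388, I))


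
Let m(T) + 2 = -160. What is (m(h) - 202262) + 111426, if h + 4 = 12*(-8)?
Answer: -90998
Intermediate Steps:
h = -100 (h = -4 + 12*(-8) = -4 - 96 = -100)
m(T) = -162 (m(T) = -2 - 160 = -162)
(m(h) - 202262) + 111426 = (-162 - 202262) + 111426 = -202424 + 111426 = -90998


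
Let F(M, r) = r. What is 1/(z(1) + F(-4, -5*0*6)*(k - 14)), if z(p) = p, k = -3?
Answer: 1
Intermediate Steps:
1/(z(1) + F(-4, -5*0*6)*(k - 14)) = 1/(1 + (-5*0*6)*(-3 - 14)) = 1/(1 + (0*6)*(-17)) = 1/(1 + 0*(-17)) = 1/(1 + 0) = 1/1 = 1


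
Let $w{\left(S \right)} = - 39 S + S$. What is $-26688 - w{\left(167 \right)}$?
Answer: $-20342$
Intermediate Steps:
$w{\left(S \right)} = - 38 S$
$-26688 - w{\left(167 \right)} = -26688 - \left(-38\right) 167 = -26688 - -6346 = -26688 + 6346 = -20342$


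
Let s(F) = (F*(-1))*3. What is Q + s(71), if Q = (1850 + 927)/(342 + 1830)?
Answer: -459859/2172 ≈ -211.72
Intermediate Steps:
s(F) = -3*F (s(F) = -F*3 = -3*F)
Q = 2777/2172 ≈ 1.2785
Q + s(71) = 2777/2172 - 3*71 = 2777/2172 - 213 = -459859/2172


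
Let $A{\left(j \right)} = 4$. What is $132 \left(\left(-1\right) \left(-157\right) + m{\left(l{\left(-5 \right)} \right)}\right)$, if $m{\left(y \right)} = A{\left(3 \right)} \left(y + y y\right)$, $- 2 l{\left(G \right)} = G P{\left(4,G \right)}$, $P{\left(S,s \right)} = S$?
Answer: $78804$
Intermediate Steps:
$l{\left(G \right)} = - 2 G$ ($l{\left(G \right)} = - \frac{G 4}{2} = - \frac{4 G}{2} = - 2 G$)
$m{\left(y \right)} = 4 y + 4 y^{2}$ ($m{\left(y \right)} = 4 \left(y + y y\right) = 4 \left(y + y^{2}\right) = 4 y + 4 y^{2}$)
$132 \left(\left(-1\right) \left(-157\right) + m{\left(l{\left(-5 \right)} \right)}\right) = 132 \left(\left(-1\right) \left(-157\right) + 4 \left(\left(-2\right) \left(-5\right)\right) \left(1 - -10\right)\right) = 132 \left(157 + 4 \cdot 10 \left(1 + 10\right)\right) = 132 \left(157 + 4 \cdot 10 \cdot 11\right) = 132 \left(157 + 440\right) = 132 \cdot 597 = 78804$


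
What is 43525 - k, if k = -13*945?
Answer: 55810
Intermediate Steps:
k = -12285
43525 - k = 43525 - 1*(-12285) = 43525 + 12285 = 55810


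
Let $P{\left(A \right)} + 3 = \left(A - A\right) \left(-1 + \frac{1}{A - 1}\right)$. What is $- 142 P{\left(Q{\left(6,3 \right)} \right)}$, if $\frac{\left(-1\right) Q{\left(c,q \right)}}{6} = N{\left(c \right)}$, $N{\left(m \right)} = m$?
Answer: $426$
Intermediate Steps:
$Q{\left(c,q \right)} = - 6 c$
$P{\left(A \right)} = -3$ ($P{\left(A \right)} = -3 + \left(A - A\right) \left(-1 + \frac{1}{A - 1}\right) = -3 + 0 \left(-1 + \frac{1}{-1 + A}\right) = -3 + 0 = -3$)
$- 142 P{\left(Q{\left(6,3 \right)} \right)} = \left(-142\right) \left(-3\right) = 426$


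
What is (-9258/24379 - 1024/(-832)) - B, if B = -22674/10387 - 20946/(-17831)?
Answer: 8394937999958/4515249144263 ≈ 1.8592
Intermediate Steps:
B = -186733992/185210597 (B = -22674*1/10387 - 20946*(-1/17831) = -22674/10387 + 20946/17831 = -186733992/185210597 ≈ -1.0082)
(-9258/24379 - 1024/(-832)) - B = (-9258/24379 - 1024/(-832)) - 1*(-186733992/185210597) = (-9258*1/24379 - 1024*(-1/832)) + 186733992/185210597 = (-9258/24379 + 16/13) + 186733992/185210597 = 269710/316927 + 186733992/185210597 = 8394937999958/4515249144263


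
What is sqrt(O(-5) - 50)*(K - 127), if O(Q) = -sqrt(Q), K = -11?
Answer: -138*sqrt(-50 - I*sqrt(5)) ≈ -21.814 + 976.05*I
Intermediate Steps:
sqrt(O(-5) - 50)*(K - 127) = sqrt(-sqrt(-5) - 50)*(-11 - 127) = sqrt(-I*sqrt(5) - 50)*(-138) = sqrt(-50 - I*sqrt(5))*(-138) = -138*sqrt(-50 - I*sqrt(5))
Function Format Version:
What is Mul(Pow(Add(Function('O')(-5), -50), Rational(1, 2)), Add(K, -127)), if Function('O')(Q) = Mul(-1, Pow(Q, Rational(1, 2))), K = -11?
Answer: Mul(-138, Pow(Add(-50, Mul(-1, I, Pow(5, Rational(1, 2)))), Rational(1, 2))) ≈ Add(-21.814, Mul(976.05, I))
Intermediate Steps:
Mul(Pow(Add(Function('O')(-5), -50), Rational(1, 2)), Add(K, -127)) = Mul(Pow(Add(Mul(-1, Pow(-5, Rational(1, 2))), -50), Rational(1, 2)), Add(-11, -127)) = Mul(Pow(Add(Mul(-1, Mul(I, Pow(5, Rational(1, 2)))), -50), Rational(1, 2)), -138) = Mul(Pow(Add(Mul(-1, I, Pow(5, Rational(1, 2))), -50), Rational(1, 2)), -138) = Mul(Pow(Add(-50, Mul(-1, I, Pow(5, Rational(1, 2)))), Rational(1, 2)), -138) = Mul(-138, Pow(Add(-50, Mul(-1, I, Pow(5, Rational(1, 2)))), Rational(1, 2)))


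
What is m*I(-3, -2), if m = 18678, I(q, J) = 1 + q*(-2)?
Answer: 130746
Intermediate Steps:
I(q, J) = 1 - 2*q
m*I(-3, -2) = 18678*(1 - 2*(-3)) = 18678*(1 + 6) = 18678*7 = 130746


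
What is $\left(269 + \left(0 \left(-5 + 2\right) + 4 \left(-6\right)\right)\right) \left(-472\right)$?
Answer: $-115640$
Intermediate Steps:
$\left(269 + \left(0 \left(-5 + 2\right) + 4 \left(-6\right)\right)\right) \left(-472\right) = \left(269 + \left(0 \left(-3\right) - 24\right)\right) \left(-472\right) = \left(269 + \left(0 - 24\right)\right) \left(-472\right) = \left(269 - 24\right) \left(-472\right) = 245 \left(-472\right) = -115640$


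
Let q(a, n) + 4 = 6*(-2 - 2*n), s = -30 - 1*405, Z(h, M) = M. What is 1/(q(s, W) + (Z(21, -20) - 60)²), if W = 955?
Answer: -1/5076 ≈ -0.00019701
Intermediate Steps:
s = -435 (s = -30 - 405 = -435)
q(a, n) = -16 - 12*n (q(a, n) = -4 + 6*(-2 - 2*n) = -4 + (-12 - 12*n) = -16 - 12*n)
1/(q(s, W) + (Z(21, -20) - 60)²) = 1/((-16 - 12*955) + (-20 - 60)²) = 1/((-16 - 11460) + (-80)²) = 1/(-11476 + 6400) = 1/(-5076) = -1/5076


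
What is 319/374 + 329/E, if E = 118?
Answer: 3652/1003 ≈ 3.6411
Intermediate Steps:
319/374 + 329/E = 319/374 + 329/118 = 319*(1/374) + 329*(1/118) = 29/34 + 329/118 = 3652/1003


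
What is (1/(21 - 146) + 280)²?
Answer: 1224930001/15625 ≈ 78396.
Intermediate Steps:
(1/(21 - 146) + 280)² = (1/(-125) + 280)² = (-1/125 + 280)² = (34999/125)² = 1224930001/15625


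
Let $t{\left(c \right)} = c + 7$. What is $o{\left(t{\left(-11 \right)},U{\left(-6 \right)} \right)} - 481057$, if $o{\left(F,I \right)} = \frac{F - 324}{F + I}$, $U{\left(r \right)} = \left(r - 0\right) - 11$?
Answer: $- \frac{10101869}{21} \approx -4.8104 \cdot 10^{5}$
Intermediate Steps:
$U{\left(r \right)} = -11 + r$ ($U{\left(r \right)} = \left(r + 0\right) - 11 = r - 11 = -11 + r$)
$t{\left(c \right)} = 7 + c$
$o{\left(F,I \right)} = \frac{-324 + F}{F + I}$
$o{\left(t{\left(-11 \right)},U{\left(-6 \right)} \right)} - 481057 = \frac{-324 + \left(7 - 11\right)}{\left(7 - 11\right) - 17} - 481057 = \frac{-324 - 4}{-4 - 17} - 481057 = \frac{1}{-21} \left(-328\right) - 481057 = \left(- \frac{1}{21}\right) \left(-328\right) - 481057 = \frac{328}{21} - 481057 = - \frac{10101869}{21}$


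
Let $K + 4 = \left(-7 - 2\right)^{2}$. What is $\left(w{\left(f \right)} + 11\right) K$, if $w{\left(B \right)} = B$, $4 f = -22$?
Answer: $\frac{847}{2} \approx 423.5$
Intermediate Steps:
$f = - \frac{11}{2}$ ($f = \frac{1}{4} \left(-22\right) = - \frac{11}{2} \approx -5.5$)
$K = 77$ ($K = -4 + \left(-7 - 2\right)^{2} = -4 + \left(-9\right)^{2} = -4 + 81 = 77$)
$\left(w{\left(f \right)} + 11\right) K = \left(- \frac{11}{2} + 11\right) 77 = \frac{11}{2} \cdot 77 = \frac{847}{2}$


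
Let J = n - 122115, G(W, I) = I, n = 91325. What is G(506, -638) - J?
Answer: 30152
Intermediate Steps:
J = -30790 (J = 91325 - 122115 = -30790)
G(506, -638) - J = -638 - 1*(-30790) = -638 + 30790 = 30152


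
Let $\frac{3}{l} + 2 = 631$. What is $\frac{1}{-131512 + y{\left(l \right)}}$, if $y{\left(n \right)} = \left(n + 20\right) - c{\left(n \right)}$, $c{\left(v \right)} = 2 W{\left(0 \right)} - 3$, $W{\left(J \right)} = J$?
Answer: $- \frac{629}{82706578} \approx -7.6052 \cdot 10^{-6}$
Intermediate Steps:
$l = \frac{3}{629}$ ($l = \frac{3}{-2 + 631} = \frac{3}{629} \approx 0.0047695$)
$c{\left(v \right)} = -3$ ($c{\left(v \right)} = 2 \cdot 0 - 3 = 0 - 3 = -3$)
$y{\left(n \right)} = 23 + n$ ($y{\left(n \right)} = \left(n + 20\right) - -3 = \left(20 + n\right) + 3 = 23 + n$)
$\frac{1}{-131512 + y{\left(l \right)}} = \frac{1}{-131512 + \left(23 + \frac{3}{629}\right)} = \frac{1}{-131512 + \frac{14470}{629}} = \frac{1}{- \frac{82706578}{629}} = - \frac{629}{82706578}$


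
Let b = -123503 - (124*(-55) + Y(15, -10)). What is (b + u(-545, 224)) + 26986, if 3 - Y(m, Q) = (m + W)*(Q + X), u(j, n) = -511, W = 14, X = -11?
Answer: -90820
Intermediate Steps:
Y(m, Q) = 3 - (-11 + Q)*(14 + m) (Y(m, Q) = 3 - (m + 14)*(Q - 11) = 3 - (14 + m)*(-11 + Q) = 3 - (-11 + Q)*(14 + m))
b = -117295 (b = -123503 - (124*(-55) + (157 - 14*(-10) + 11*15 - 1*(-10)*15)) = -123503 - (-6820 + (157 + 140 + 165 + 150)) = -123503 - (-6820 + 612) = -123503 - 1*(-6208) = -123503 + 6208 = -117295)
(b + u(-545, 224)) + 26986 = (-117295 - 511) + 26986 = -117806 + 26986 = -90820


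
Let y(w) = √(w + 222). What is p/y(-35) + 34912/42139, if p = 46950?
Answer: 34912/42139 + 46950*√187/187 ≈ 3434.2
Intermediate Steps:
y(w) = √(222 + w)
p/y(-35) + 34912/42139 = 46950/(√(222 - 35)) + 34912/42139 = 46950/(√187) + 34912*(1/42139) = 46950*(√187/187) + 34912/42139 = 46950*√187/187 + 34912/42139 = 34912/42139 + 46950*√187/187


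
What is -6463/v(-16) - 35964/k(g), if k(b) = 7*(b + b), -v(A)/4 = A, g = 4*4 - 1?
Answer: -609821/2240 ≈ -272.24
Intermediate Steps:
g = 15 (g = 16 - 1 = 15)
v(A) = -4*A
k(b) = 14*b (k(b) = 7*(2*b) = 14*b)
-6463/v(-16) - 35964/k(g) = -6463/((-4*(-16))) - 35964/(14*15) = -6463/64 - 35964/210 = -6463*1/64 - 35964*1/210 = -6463/64 - 5994/35 = -609821/2240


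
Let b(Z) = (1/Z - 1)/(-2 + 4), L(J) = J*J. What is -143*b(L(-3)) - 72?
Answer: -76/9 ≈ -8.4444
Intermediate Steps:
L(J) = J**2
b(Z) = -1/2 + 1/(2*Z) (b(Z) = (-1 + 1/Z)/2 = (-1 + 1/Z)*(1/2) = -1/2 + 1/(2*Z))
-143*b(L(-3)) - 72 = -143*(1 - 1*(-3)**2)/(2*((-3)**2)) - 72 = -143*(1 - 1*9)/(2*9) - 72 = -143*(1 - 9)/(2*9) - 72 = -143*(-8)/(2*9) - 72 = -143*(-4/9) - 72 = 572/9 - 72 = -76/9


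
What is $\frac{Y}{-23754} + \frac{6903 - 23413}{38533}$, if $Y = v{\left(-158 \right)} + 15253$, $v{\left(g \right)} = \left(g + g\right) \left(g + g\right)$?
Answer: $- \frac{4827673637}{915312882} \approx -5.2743$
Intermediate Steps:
$v{\left(g \right)} = 4 g^{2}$ ($v{\left(g \right)} = 2 g 2 g = 4 g^{2}$)
$Y = 115109$ ($Y = 4 \left(-158\right)^{2} + 15253 = 4 \cdot 24964 + 15253 = 99856 + 15253 = 115109$)
$\frac{Y}{-23754} + \frac{6903 - 23413}{38533} = \frac{115109}{-23754} + \frac{6903 - 23413}{38533} = 115109 \left(- \frac{1}{23754}\right) - \frac{16510}{38533} = - \frac{115109}{23754} - \frac{16510}{38533} = - \frac{4827673637}{915312882}$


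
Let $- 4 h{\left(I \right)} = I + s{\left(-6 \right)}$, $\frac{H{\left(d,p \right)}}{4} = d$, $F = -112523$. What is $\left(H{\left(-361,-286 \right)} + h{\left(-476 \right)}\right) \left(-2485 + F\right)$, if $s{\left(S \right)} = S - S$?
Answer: $152385600$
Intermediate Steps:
$s{\left(S \right)} = 0$
$H{\left(d,p \right)} = 4 d$
$h{\left(I \right)} = - \frac{I}{4}$ ($h{\left(I \right)} = - \frac{I + 0}{4} = - \frac{I}{4}$)
$\left(H{\left(-361,-286 \right)} + h{\left(-476 \right)}\right) \left(-2485 + F\right) = \left(4 \left(-361\right) - -119\right) \left(-2485 - 112523\right) = \left(-1444 + 119\right) \left(-115008\right) = \left(-1325\right) \left(-115008\right) = 152385600$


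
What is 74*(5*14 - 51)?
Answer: 1406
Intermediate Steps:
74*(5*14 - 51) = 74*(70 - 51) = 74*19 = 1406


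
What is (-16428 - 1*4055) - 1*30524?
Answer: -51007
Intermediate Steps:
(-16428 - 1*4055) - 1*30524 = (-16428 - 4055) - 30524 = -20483 - 30524 = -51007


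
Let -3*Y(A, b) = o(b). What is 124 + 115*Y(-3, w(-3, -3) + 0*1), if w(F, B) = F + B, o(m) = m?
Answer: 354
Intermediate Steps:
w(F, B) = B + F
Y(A, b) = -b/3
124 + 115*Y(-3, w(-3, -3) + 0*1) = 124 + 115*(-((-3 - 3) + 0*1)/3) = 124 + 115*(-(-6 + 0)/3) = 124 + 115*(-⅓*(-6)) = 124 + 115*2 = 124 + 230 = 354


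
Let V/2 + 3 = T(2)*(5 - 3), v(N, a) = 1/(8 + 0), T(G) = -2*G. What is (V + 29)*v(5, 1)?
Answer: 7/8 ≈ 0.87500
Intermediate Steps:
v(N, a) = ⅛ (v(N, a) = 1/8 = ⅛)
V = -22 (V = -6 + 2*((-2*2)*(5 - 3)) = -6 + 2*(-4*2) = -6 + 2*(-8) = -6 - 16 = -22)
(V + 29)*v(5, 1) = (-22 + 29)*(⅛) = 7*(⅛) = 7/8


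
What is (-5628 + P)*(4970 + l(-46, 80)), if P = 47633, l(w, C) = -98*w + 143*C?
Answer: 878660590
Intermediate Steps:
(-5628 + P)*(4970 + l(-46, 80)) = (-5628 + 47633)*(4970 + (-98*(-46) + 143*80)) = 42005*(4970 + (4508 + 11440)) = 42005*(4970 + 15948) = 42005*20918 = 878660590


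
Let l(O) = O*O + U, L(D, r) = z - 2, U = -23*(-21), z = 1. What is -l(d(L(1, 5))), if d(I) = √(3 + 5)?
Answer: -491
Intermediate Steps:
U = 483
L(D, r) = -1 (L(D, r) = 1 - 2 = -1)
d(I) = 2*√2 (d(I) = √8 = 2*√2)
l(O) = 483 + O² (l(O) = O*O + 483 = O² + 483 = 483 + O²)
-l(d(L(1, 5))) = -(483 + (2*√2)²) = -(483 + 8) = -1*491 = -491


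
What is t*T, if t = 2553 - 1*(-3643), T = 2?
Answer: 12392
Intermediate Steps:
t = 6196 (t = 2553 + 3643 = 6196)
t*T = 6196*2 = 12392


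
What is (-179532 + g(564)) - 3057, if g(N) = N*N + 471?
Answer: 135978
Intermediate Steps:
g(N) = 471 + N² (g(N) = N² + 471 = 471 + N²)
(-179532 + g(564)) - 3057 = (-179532 + (471 + 564²)) - 3057 = (-179532 + (471 + 318096)) - 3057 = (-179532 + 318567) - 3057 = 139035 - 3057 = 135978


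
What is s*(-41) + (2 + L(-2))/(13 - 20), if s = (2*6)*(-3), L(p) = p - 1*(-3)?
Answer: 10329/7 ≈ 1475.6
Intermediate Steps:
L(p) = 3 + p (L(p) = p + 3 = 3 + p)
s = -36 (s = 12*(-3) = -36)
s*(-41) + (2 + L(-2))/(13 - 20) = -36*(-41) + (2 + (3 - 2))/(13 - 20) = 1476 + (2 + 1)/(-7) = 1476 + 3*(-1/7) = 1476 - 3/7 = 10329/7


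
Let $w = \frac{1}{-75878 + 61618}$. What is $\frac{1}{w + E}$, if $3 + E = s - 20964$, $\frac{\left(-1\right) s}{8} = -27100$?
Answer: $\frac{14260}{2792578579} \approx 5.1064 \cdot 10^{-6}$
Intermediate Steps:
$s = 216800$ ($s = \left(-8\right) \left(-27100\right) = 216800$)
$w = - \frac{1}{14260}$ ($w = \frac{1}{-14260} = - \frac{1}{14260} \approx -7.0126 \cdot 10^{-5}$)
$E = 195833$ ($E = -3 + \left(216800 - 20964\right) = -3 + 195836 = 195833$)
$\frac{1}{w + E} = \frac{1}{- \frac{1}{14260} + 195833} = \frac{1}{\frac{2792578579}{14260}} = \frac{14260}{2792578579}$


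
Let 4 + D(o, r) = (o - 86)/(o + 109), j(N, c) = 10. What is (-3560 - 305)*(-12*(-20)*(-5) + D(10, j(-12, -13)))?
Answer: 554055480/119 ≈ 4.6559e+6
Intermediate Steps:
D(o, r) = -4 + (-86 + o)/(109 + o) (D(o, r) = -4 + (o - 86)/(o + 109) = -4 + (-86 + o)/(109 + o))
(-3560 - 305)*(-12*(-20)*(-5) + D(10, j(-12, -13))) = (-3560 - 305)*(-12*(-20)*(-5) + 3*(-174 - 1*10)/(109 + 10)) = -3865*(240*(-5) + 3*(-174 - 10)/119) = -3865*(-1200 + 3*(1/119)*(-184)) = -3865*(-1200 - 552/119) = -3865*(-143352/119) = 554055480/119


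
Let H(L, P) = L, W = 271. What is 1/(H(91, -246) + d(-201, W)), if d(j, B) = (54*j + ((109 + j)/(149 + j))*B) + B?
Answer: -13/130163 ≈ -9.9875e-5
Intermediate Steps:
d(j, B) = B + 54*j + B*(109 + j)/(149 + j) (d(j, B) = (54*j + ((109 + j)/(149 + j))*B) + B = (54*j + B*(109 + j)/(149 + j)) + B = B + 54*j + B*(109 + j)/(149 + j))
1/(H(91, -246) + d(-201, W)) = 1/(91 + 2*(27*(-201)**2 + 129*271 + 4023*(-201) + 271*(-201))/(149 - 201)) = 1/(91 + 2*(27*40401 + 34959 - 808623 - 54471)/(-52)) = 1/(91 + 2*(-1/52)*(1090827 + 34959 - 808623 - 54471)) = 1/(91 + 2*(-1/52)*262692) = 1/(91 - 131346/13) = 1/(-130163/13) = -13/130163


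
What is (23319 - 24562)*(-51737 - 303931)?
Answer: 442095324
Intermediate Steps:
(23319 - 24562)*(-51737 - 303931) = -1243*(-355668) = 442095324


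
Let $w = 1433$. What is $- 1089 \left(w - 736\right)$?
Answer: $-759033$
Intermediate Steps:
$- 1089 \left(w - 736\right) = - 1089 \left(1433 - 736\right) = \left(-1089\right) 697 = -759033$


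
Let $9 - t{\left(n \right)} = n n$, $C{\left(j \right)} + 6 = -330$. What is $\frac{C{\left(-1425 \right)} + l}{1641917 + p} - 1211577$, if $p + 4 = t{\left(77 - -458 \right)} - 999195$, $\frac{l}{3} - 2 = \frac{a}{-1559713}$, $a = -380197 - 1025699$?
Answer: $- \frac{112281041601456484}{92673467321} \approx -1.2116 \cdot 10^{6}$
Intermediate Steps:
$C{\left(j \right)} = -336$ ($C{\left(j \right)} = -6 - 330 = -336$)
$a = -1405896$
$t{\left(n \right)} = 9 - n^{2}$ ($t{\left(n \right)} = 9 - n n = 9 - n^{2}$)
$l = \frac{13575966}{1559713}$ ($l = 6 + 3 \left(- \frac{1405896}{-1559713}\right) = 6 + 3 \left(\left(-1405896\right) \left(- \frac{1}{1559713}\right)\right) = 6 + 3 \cdot \frac{1405896}{1559713} = 6 + \frac{4217688}{1559713} = \frac{13575966}{1559713} \approx 8.7041$)
$p = -1285415$ ($p = -4 - \left(999186 + \left(77 - -458\right)^{2}\right) = -4 - \left(999186 + \left(77 + 458\right)^{2}\right) = -4 + \left(\left(9 - 535^{2}\right) - 999195\right) = -4 + \left(\left(9 - 286225\right) - 999195\right) = -4 - 1285411 = -1285415$)
$\frac{C{\left(-1425 \right)} + l}{1641917 + p} - 1211577 = \frac{-336 + \frac{13575966}{1559713}}{1641917 - 1285415} - 1211577 = - \frac{510487602}{1559713 \cdot 356502} - 1211577 = \left(- \frac{510487602}{1559713}\right) \frac{1}{356502} - 1211577 = - \frac{85081267}{92673467321} - 1211577 = - \frac{112281041601456484}{92673467321}$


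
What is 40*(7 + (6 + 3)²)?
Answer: 3520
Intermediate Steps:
40*(7 + (6 + 3)²) = 40*(7 + 9²) = 40*(7 + 81) = 40*88 = 3520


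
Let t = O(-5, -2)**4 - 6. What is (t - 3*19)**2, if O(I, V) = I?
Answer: 315844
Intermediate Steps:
t = 619 (t = (-5)**4 - 6 = 625 - 6 = 619)
(t - 3*19)**2 = (619 - 3*19)**2 = (619 - 57)**2 = 562**2 = 315844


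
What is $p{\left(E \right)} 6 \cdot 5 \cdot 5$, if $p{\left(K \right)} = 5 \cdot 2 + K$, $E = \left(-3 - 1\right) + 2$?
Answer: $1200$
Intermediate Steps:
$E = -2$ ($E = -4 + 2 = -2$)
$p{\left(K \right)} = 10 + K$
$p{\left(E \right)} 6 \cdot 5 \cdot 5 = \left(10 - 2\right) 6 \cdot 5 \cdot 5 = 8 \cdot 30 \cdot 5 = 8 \cdot 150 = 1200$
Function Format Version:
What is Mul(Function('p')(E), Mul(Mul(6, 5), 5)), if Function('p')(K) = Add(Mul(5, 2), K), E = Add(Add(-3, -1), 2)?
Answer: 1200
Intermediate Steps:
E = -2 (E = Add(-4, 2) = -2)
Function('p')(K) = Add(10, K)
Mul(Function('p')(E), Mul(Mul(6, 5), 5)) = Mul(Add(10, -2), Mul(Mul(6, 5), 5)) = Mul(8, Mul(30, 5)) = Mul(8, 150) = 1200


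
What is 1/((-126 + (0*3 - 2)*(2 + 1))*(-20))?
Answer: 1/2640 ≈ 0.00037879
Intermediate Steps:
1/((-126 + (0*3 - 2)*(2 + 1))*(-20)) = 1/((-126 + (0 - 2)*3)*(-20)) = 1/((-126 - 2*3)*(-20)) = 1/((-126 - 6)*(-20)) = 1/(-132*(-20)) = 1/2640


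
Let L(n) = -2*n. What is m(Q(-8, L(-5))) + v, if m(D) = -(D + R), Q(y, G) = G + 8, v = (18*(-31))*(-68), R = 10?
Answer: 37916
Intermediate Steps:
v = 37944 (v = -558*(-68) = 37944)
Q(y, G) = 8 + G
m(D) = -10 - D (m(D) = -(D + 10) = -(10 + D) = -10 - D)
m(Q(-8, L(-5))) + v = (-10 - (8 - 2*(-5))) + 37944 = (-10 - (8 + 10)) + 37944 = (-10 - 1*18) + 37944 = (-10 - 18) + 37944 = -28 + 37944 = 37916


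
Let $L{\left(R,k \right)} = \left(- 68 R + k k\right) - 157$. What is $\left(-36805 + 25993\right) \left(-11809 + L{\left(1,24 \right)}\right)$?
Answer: $123883896$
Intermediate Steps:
$L{\left(R,k \right)} = -157 + k^{2} - 68 R$ ($L{\left(R,k \right)} = \left(- 68 R + k^{2}\right) - 157 = \left(k^{2} - 68 R\right) - 157 = -157 + k^{2} - 68 R$)
$\left(-36805 + 25993\right) \left(-11809 + L{\left(1,24 \right)}\right) = \left(-36805 + 25993\right) \left(-11809 - \left(225 - 576\right)\right) = - 10812 \left(-11809 - -351\right) = - 10812 \left(-11809 + 351\right) = \left(-10812\right) \left(-11458\right) = 123883896$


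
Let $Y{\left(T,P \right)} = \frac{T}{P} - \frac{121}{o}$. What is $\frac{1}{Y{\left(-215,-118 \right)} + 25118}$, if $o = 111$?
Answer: $\frac{13098}{329005151} \approx 3.9811 \cdot 10^{-5}$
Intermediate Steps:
$Y{\left(T,P \right)} = - \frac{121}{111} + \frac{T}{P}$ ($Y{\left(T,P \right)} = \frac{T}{P} - \frac{121}{111} = - \frac{121}{111} + \frac{T}{P}$)
$\frac{1}{Y{\left(-215,-118 \right)} + 25118} = \frac{1}{\left(- \frac{121}{111} - \frac{215}{-118}\right) + 25118} = \frac{1}{\left(- \frac{121}{111} - - \frac{215}{118}\right) + 25118} = \frac{1}{\left(- \frac{121}{111} + \frac{215}{118}\right) + 25118} = \frac{1}{\frac{9587}{13098} + 25118} = \frac{1}{\frac{329005151}{13098}} = \frac{13098}{329005151}$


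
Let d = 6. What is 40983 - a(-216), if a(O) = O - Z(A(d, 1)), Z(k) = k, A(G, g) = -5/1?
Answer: 41194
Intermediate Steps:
A(G, g) = -5 (A(G, g) = -5*1 = -5)
a(O) = 5 + O (a(O) = O - 1*(-5) = O + 5 = 5 + O)
40983 - a(-216) = 40983 - (5 - 216) = 40983 - 1*(-211) = 40983 + 211 = 41194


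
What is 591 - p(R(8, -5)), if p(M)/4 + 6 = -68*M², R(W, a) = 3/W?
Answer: 2613/4 ≈ 653.25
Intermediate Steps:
p(M) = -24 - 272*M² (p(M) = -24 + 4*(-68*M²) = -24 - 272*M²)
591 - p(R(8, -5)) = 591 - (-24 - 272*(3/8)²) = 591 - (-24 - 272*9/64) = 591 - (-24 - 153/4) = 591 - 1*(-249/4) = 591 + 249/4 = 2613/4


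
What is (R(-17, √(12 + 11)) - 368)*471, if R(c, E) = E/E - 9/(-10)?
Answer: -1724331/10 ≈ -1.7243e+5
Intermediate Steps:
R(c, E) = 19/10 (R(c, E) = 1 - 9*(-⅒) = 1 + 9/10 = 19/10)
(R(-17, √(12 + 11)) - 368)*471 = (19/10 - 368)*471 = -3661/10*471 = -1724331/10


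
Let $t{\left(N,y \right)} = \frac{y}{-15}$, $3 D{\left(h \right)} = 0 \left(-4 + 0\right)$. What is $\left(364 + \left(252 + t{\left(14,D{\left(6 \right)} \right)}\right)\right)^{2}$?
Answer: $379456$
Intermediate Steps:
$D{\left(h \right)} = 0$ ($D{\left(h \right)} = \frac{0 \left(-4 + 0\right)}{3} = \frac{0 \left(-4\right)}{3} = \frac{1}{3} \cdot 0 = 0$)
$t{\left(N,y \right)} = - \frac{y}{15}$ ($t{\left(N,y \right)} = y \left(- \frac{1}{15}\right) = - \frac{y}{15}$)
$\left(364 + \left(252 + t{\left(14,D{\left(6 \right)} \right)}\right)\right)^{2} = \left(364 + \left(252 - 0\right)\right)^{2} = \left(364 + \left(252 + 0\right)\right)^{2} = \left(364 + 252\right)^{2} = 616^{2} = 379456$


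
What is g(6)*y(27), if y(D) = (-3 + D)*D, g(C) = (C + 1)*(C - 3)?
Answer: 13608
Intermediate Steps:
g(C) = (1 + C)*(-3 + C)
y(D) = D*(-3 + D)
g(6)*y(27) = (-3 + 6² - 2*6)*(27*(-3 + 27)) = (-3 + 36 - 12)*(27*24) = 21*648 = 13608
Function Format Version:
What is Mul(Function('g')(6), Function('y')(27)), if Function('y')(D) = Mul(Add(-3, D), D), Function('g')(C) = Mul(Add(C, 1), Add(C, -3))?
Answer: 13608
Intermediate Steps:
Function('g')(C) = Mul(Add(1, C), Add(-3, C))
Function('y')(D) = Mul(D, Add(-3, D))
Mul(Function('g')(6), Function('y')(27)) = Mul(Add(-3, Pow(6, 2), Mul(-2, 6)), Mul(27, Add(-3, 27))) = Mul(Add(-3, 36, -12), Mul(27, 24)) = Mul(21, 648) = 13608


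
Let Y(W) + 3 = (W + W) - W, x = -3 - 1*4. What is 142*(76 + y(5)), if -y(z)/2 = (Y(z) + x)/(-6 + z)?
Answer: 9372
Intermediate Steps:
x = -7 (x = -3 - 4 = -7)
Y(W) = -3 + W (Y(W) = -3 + ((W + W) - W) = -3 + (2*W - W) = -3 + W)
y(z) = -2*(-10 + z)/(-6 + z) (y(z) = -2*((-3 + z) - 7)/(-6 + z) = -2*(-10 + z)/(-6 + z))
142*(76 + y(5)) = 142*(76 + 2*(10 - 1*5)/(-6 + 5)) = 142*(76 + 2*(10 - 5)/(-1)) = 142*(76 + 2*(-1)*5) = 142*(76 - 10) = 142*66 = 9372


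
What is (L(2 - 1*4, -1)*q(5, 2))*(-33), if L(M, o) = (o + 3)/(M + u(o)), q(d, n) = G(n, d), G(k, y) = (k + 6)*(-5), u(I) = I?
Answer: -880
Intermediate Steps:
G(k, y) = -30 - 5*k (G(k, y) = (6 + k)*(-5) = -30 - 5*k)
q(d, n) = -30 - 5*n
L(M, o) = (3 + o)/(M + o) (L(M, o) = (o + 3)/(M + o) = (3 + o)/(M + o))
(L(2 - 1*4, -1)*q(5, 2))*(-33) = (((3 - 1)/((2 - 1*4) - 1))*(-30 - 5*2))*(-33) = ((2/((2 - 4) - 1))*(-30 - 10))*(-33) = ((2/(-2 - 1))*(-40))*(-33) = ((2/(-3))*(-40))*(-33) = (-1/3*2*(-40))*(-33) = -2/3*(-40)*(-33) = (80/3)*(-33) = -880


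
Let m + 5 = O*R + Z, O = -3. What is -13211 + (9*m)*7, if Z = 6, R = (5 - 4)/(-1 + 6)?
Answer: -65929/5 ≈ -13186.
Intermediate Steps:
R = 1/5 ≈ 0.20000
m = 2/5 (m = -5 + (-3*1/5 + 6) = -5 + (-3/5 + 6) = -5 + 27/5 = 2/5 ≈ 0.40000)
-13211 + (9*m)*7 = -13211 + (9*(2/5))*7 = -13211 + (18/5)*7 = -13211 + 126/5 = -65929/5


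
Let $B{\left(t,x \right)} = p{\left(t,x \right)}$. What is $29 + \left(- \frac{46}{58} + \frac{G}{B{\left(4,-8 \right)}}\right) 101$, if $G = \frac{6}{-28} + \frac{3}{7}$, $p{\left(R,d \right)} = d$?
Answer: $- \frac{174771}{3248} \approx -53.809$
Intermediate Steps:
$G = \frac{3}{14}$ ($G = 6 \left(- \frac{1}{28}\right) + 3 \cdot \frac{1}{7} = - \frac{3}{14} + \frac{3}{7} = \frac{3}{14} \approx 0.21429$)
$B{\left(t,x \right)} = x$
$29 + \left(- \frac{46}{58} + \frac{G}{B{\left(4,-8 \right)}}\right) 101 = 29 + \left(- \frac{46}{58} + \frac{3}{14 \left(-8\right)}\right) 101 = 29 + \left(\left(-46\right) \frac{1}{58} + \frac{3}{14} \left(- \frac{1}{8}\right)\right) 101 = 29 + \left(- \frac{23}{29} - \frac{3}{112}\right) 101 = 29 - \frac{268963}{3248} = - \frac{174771}{3248}$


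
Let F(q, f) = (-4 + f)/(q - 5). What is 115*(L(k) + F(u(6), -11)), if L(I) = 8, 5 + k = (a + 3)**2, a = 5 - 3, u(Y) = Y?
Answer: -805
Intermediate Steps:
a = 2
k = 20 (k = -5 + (2 + 3)**2 = -5 + 5**2 = -5 + 25 = 20)
F(q, f) = (-4 + f)/(-5 + q)
115*(L(k) + F(u(6), -11)) = 115*(8 + (-4 - 11)/(-5 + 6)) = 115*(8 - 15/1) = 115*(8 + 1*(-15)) = 115*(8 - 15) = 115*(-7) = -805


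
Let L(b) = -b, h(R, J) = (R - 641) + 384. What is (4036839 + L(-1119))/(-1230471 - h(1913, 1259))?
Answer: -448662/136903 ≈ -3.2772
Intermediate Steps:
h(R, J) = -257 + R (h(R, J) = (-641 + R) + 384 = -257 + R)
(4036839 + L(-1119))/(-1230471 - h(1913, 1259)) = (4036839 - 1*(-1119))/(-1230471 - (-257 + 1913)) = (4036839 + 1119)/(-1230471 - 1*1656) = 4037958/(-1230471 - 1656) = 4037958/(-1232127) = 4037958*(-1/1232127) = -448662/136903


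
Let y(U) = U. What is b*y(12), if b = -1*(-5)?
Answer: 60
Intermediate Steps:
b = 5
b*y(12) = 5*12 = 60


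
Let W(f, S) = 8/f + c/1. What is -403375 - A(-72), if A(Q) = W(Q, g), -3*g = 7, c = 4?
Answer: -3630410/9 ≈ -4.0338e+5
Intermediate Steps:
g = -7/3 (g = -⅓*7 = -7/3 ≈ -2.3333)
W(f, S) = 4 + 8/f (W(f, S) = 8/f + 4/1 = 8/f + 4*1 = 8/f + 4 = 4 + 8/f)
A(Q) = 4 + 8/Q
-403375 - A(-72) = -403375 - (4 + 8/(-72)) = -403375 - (4 + 8*(-1/72)) = -403375 - (4 - ⅑) = -403375 - 1*35/9 = -403375 - 35/9 = -3630410/9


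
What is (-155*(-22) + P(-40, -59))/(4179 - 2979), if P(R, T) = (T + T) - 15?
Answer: 3277/1200 ≈ 2.7308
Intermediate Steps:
P(R, T) = -15 + 2*T (P(R, T) = 2*T - 15 = -15 + 2*T)
(-155*(-22) + P(-40, -59))/(4179 - 2979) = (-155*(-22) + (-15 + 2*(-59)))/(4179 - 2979) = (3410 + (-15 - 118))/1200 = (3410 - 133)*(1/1200) = 3277*(1/1200) = 3277/1200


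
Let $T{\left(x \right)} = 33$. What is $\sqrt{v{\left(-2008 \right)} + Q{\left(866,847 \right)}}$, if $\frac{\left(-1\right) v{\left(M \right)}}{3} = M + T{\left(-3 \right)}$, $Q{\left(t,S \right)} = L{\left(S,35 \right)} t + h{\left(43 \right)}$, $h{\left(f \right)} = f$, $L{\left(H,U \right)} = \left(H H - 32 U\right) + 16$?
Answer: $3 \sqrt{68925122} \approx 24906.0$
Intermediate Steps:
$L{\left(H,U \right)} = 16 + H^{2} - 32 U$ ($L{\left(H,U \right)} = \left(H^{2} - 32 U\right) + 16 = 16 + H^{2} - 32 U$)
$Q{\left(t,S \right)} = 43 + t \left(-1104 + S^{2}\right)$ ($Q{\left(t,S \right)} = \left(16 + S^{2} - 1120\right) t + 43 = \left(-1104 + S^{2}\right) t + 43 = t \left(-1104 + S^{2}\right) + 43 = 43 + t \left(-1104 + S^{2}\right)$)
$v{\left(M \right)} = -99 - 3 M$ ($v{\left(M \right)} = - 3 \left(M + 33\right) = - 3 \left(33 + M\right) = -99 - 3 M$)
$\sqrt{v{\left(-2008 \right)} + Q{\left(866,847 \right)}} = \sqrt{\left(-99 - -6024\right) + \left(43 + 866 \left(-1104 + 847^{2}\right)\right)} = \sqrt{\left(-99 + 6024\right) + \left(43 + 866 \left(-1104 + 717409\right)\right)} = \sqrt{5925 + \left(43 + 866 \cdot 716305\right)} = \sqrt{5925 + \left(43 + 620320130\right)} = \sqrt{5925 + 620320173} = \sqrt{620326098} = 3 \sqrt{68925122}$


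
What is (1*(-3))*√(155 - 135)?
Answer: -6*√5 ≈ -13.416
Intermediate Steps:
(1*(-3))*√(155 - 135) = -6*√5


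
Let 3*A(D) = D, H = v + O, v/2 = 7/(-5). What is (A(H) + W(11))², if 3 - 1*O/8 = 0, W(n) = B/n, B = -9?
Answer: 1062961/27225 ≈ 39.044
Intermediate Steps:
v = -14/5 (v = 2*(7/(-5)) = 2*(7*(-⅕)) = 2*(-7/5) = -14/5 ≈ -2.8000)
W(n) = -9/n
O = 24 (O = 24 - 8*0 = 24 + 0 = 24)
H = 106/5 (H = -14/5 + 24 = 106/5 ≈ 21.200)
A(D) = D/3
(A(H) + W(11))² = ((⅓)*(106/5) - 9/11)² = (106/15 - 9*1/11)² = (106/15 - 9/11)² = (1031/165)² = 1062961/27225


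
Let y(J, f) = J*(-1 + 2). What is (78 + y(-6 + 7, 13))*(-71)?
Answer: -5609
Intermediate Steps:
y(J, f) = J (y(J, f) = J*1 = J)
(78 + y(-6 + 7, 13))*(-71) = (78 + (-6 + 7))*(-71) = (78 + 1)*(-71) = 79*(-71) = -5609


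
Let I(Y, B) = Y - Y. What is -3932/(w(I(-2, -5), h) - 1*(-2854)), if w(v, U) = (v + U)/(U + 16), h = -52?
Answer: -35388/25699 ≈ -1.3770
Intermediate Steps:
I(Y, B) = 0
w(v, U) = (U + v)/(16 + U)
-3932/(w(I(-2, -5), h) - 1*(-2854)) = -3932/((-52 + 0)/(16 - 52) - 1*(-2854)) = -3932/(-52/(-36) + 2854) = -3932/(-1/36*(-52) + 2854) = -3932/(13/9 + 2854) = -3932/25699/9 = -3932*9/25699 = -35388/25699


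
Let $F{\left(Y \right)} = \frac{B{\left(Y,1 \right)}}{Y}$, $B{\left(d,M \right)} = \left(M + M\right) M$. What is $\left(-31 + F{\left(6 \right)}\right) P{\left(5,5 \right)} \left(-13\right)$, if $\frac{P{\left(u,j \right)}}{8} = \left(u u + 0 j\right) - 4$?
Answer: $66976$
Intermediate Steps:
$P{\left(u,j \right)} = -32 + 8 u^{2}$ ($P{\left(u,j \right)} = 8 \left(\left(u u + 0 j\right) - 4\right) = 8 \left(\left(u^{2} + 0\right) - 4\right) = 8 \left(u^{2} - 4\right) = 8 \left(-4 + u^{2}\right) = -32 + 8 u^{2}$)
$B{\left(d,M \right)} = 2 M^{2}$ ($B{\left(d,M \right)} = 2 M M = 2 M^{2}$)
$F{\left(Y \right)} = \frac{2}{Y}$ ($F{\left(Y \right)} = \frac{2 \cdot 1^{2}}{Y} = \frac{2 \cdot 1}{Y} = \frac{2}{Y}$)
$\left(-31 + F{\left(6 \right)}\right) P{\left(5,5 \right)} \left(-13\right) = \left(-31 + \frac{2}{6}\right) \left(-32 + 8 \cdot 5^{2}\right) \left(-13\right) = \left(-31 + 2 \cdot \frac{1}{6}\right) \left(-32 + 8 \cdot 25\right) \left(-13\right) = \left(-31 + \frac{1}{3}\right) \left(-32 + 200\right) \left(-13\right) = - \frac{92 \cdot 168 \left(-13\right)}{3} = \left(- \frac{92}{3}\right) \left(-2184\right) = 66976$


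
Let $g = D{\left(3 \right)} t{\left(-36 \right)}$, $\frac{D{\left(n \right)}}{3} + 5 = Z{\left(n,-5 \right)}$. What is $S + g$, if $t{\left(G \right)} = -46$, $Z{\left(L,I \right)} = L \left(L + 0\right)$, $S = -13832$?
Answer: $-14384$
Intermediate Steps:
$Z{\left(L,I \right)} = L^{2}$ ($Z{\left(L,I \right)} = L L = L^{2}$)
$D{\left(n \right)} = -15 + 3 n^{2}$
$g = -552$ ($g = \left(-15 + 3 \cdot 3^{2}\right) \left(-46\right) = \left(-15 + 3 \cdot 9\right) \left(-46\right) = \left(-15 + 27\right) \left(-46\right) = 12 \left(-46\right) = -552$)
$S + g = -13832 - 552 = -14384$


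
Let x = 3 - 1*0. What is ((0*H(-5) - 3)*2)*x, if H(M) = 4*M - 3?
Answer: -18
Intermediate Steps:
H(M) = -3 + 4*M
x = 3 (x = 3 + 0 = 3)
((0*H(-5) - 3)*2)*x = ((0*(-3 + 4*(-5)) - 3)*2)*3 = ((0*(-3 - 20) - 3)*2)*3 = ((0*(-23) - 3)*2)*3 = ((0 - 3)*2)*3 = -3*2*3 = -6*3 = -18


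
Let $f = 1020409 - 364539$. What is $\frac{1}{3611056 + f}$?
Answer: $\frac{1}{4266926} \approx 2.3436 \cdot 10^{-7}$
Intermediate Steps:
$f = 655870$ ($f = 1020409 - 364539 = 655870$)
$\frac{1}{3611056 + f} = \frac{1}{3611056 + 655870} = \frac{1}{4266926}$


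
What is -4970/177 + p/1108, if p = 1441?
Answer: -5251703/196116 ≈ -26.779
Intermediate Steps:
-4970/177 + p/1108 = -4970/177 + 1441/1108 = -5251703/196116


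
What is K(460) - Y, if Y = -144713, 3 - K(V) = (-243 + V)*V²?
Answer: -45772484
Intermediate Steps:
K(V) = 3 - V²*(-243 + V) (K(V) = 3 - (-243 + V)*V² = 3 - V²*(-243 + V))
K(460) - Y = (3 - 1*460³ + 243*460²) - 1*(-144713) = (3 - 1*97336000 + 243*211600) + 144713 = (3 - 97336000 + 51418800) + 144713 = -45917197 + 144713 = -45772484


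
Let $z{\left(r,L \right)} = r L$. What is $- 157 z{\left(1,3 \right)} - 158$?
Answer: $-629$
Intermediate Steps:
$z{\left(r,L \right)} = L r$
$- 157 z{\left(1,3 \right)} - 158 = - 157 \cdot 3 \cdot 1 - 158 = \left(-157\right) 3 - 158 = -471 - 158 = -629$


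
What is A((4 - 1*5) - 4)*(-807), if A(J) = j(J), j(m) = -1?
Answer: 807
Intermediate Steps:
A(J) = -1
A((4 - 1*5) - 4)*(-807) = -1*(-807) = 807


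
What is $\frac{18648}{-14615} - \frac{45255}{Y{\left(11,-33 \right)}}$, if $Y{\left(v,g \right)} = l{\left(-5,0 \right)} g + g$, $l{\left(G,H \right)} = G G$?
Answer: $\frac{5814431}{112970} \approx 51.469$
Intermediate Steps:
$l{\left(G,H \right)} = G^{2}$
$Y{\left(v,g \right)} = 26 g$ ($Y{\left(v,g \right)} = \left(-5\right)^{2} g + g = 25 g + g = 26 g$)
$\frac{18648}{-14615} - \frac{45255}{Y{\left(11,-33 \right)}} = \frac{18648}{-14615} - \frac{45255}{26 \left(-33\right)} = 18648 \left(- \frac{1}{14615}\right) - \frac{45255}{-858} = - \frac{504}{395} - - \frac{15085}{286} = - \frac{504}{395} + \frac{15085}{286} = \frac{5814431}{112970}$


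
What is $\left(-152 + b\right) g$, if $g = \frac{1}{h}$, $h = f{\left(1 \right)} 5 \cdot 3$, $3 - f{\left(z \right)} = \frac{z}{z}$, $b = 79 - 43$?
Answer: $- \frac{58}{15} \approx -3.8667$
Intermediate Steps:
$b = 36$
$f{\left(z \right)} = 2$ ($f{\left(z \right)} = 3 - \frac{z}{z} = 3 - 1 = 2$)
$h = 30$ ($h = 2 \cdot 5 \cdot 3 = 10 \cdot 3 = 30$)
$g = \frac{1}{30} \approx 0.033333$
$\left(-152 + b\right) g = \left(-152 + 36\right) \frac{1}{30} = \left(-116\right) \frac{1}{30} = - \frac{58}{15}$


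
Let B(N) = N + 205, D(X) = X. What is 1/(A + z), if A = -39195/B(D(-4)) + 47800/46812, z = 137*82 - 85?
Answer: 11703/128206612 ≈ 9.1282e-5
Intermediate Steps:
B(N) = 205 + N
z = 11149 (z = 11234 - 85 = 11149)
A = -2270135/11703 (A = -39195/(205 - 4) + 47800/46812 = -39195/201 + 47800*(1/46812) = -39195*1/201 + 11950/11703 = -195 + 11950/11703 = -2270135/11703 ≈ -193.98)
1/(A + z) = 1/(-2270135/11703 + 11149) = 1/(128206612/11703) = 11703/128206612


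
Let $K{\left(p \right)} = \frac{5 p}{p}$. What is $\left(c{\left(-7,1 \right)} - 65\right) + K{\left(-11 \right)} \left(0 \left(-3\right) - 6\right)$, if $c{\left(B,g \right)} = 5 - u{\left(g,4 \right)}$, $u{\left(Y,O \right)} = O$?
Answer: $-94$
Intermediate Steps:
$c{\left(B,g \right)} = 1$ ($c{\left(B,g \right)} = 5 - 4 = 1$)
$K{\left(p \right)} = 5$
$\left(c{\left(-7,1 \right)} - 65\right) + K{\left(-11 \right)} \left(0 \left(-3\right) - 6\right) = \left(1 - 65\right) + 5 \left(0 \left(-3\right) - 6\right) = \left(1 - 65\right) + 5 \left(0 - 6\right) = -64 + 5 \left(-6\right) = -64 - 30 = -94$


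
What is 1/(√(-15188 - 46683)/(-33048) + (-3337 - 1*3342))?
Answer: -7294605460416/48720669870180335 + 33048*I*√61871/48720669870180335 ≈ -0.00014972 + 1.6872e-10*I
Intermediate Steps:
1/(√(-15188 - 46683)/(-33048) + (-3337 - 1*3342)) = 1/(√(-61871)*(-1/33048) + (-3337 - 3342)) = 1/((I*√61871)*(-1/33048) - 6679) = 1/(-I*√61871/33048 - 6679) = 1/(-6679 - I*√61871/33048)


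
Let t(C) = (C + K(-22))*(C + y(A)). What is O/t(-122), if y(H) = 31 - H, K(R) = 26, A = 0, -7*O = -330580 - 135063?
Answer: 465643/61152 ≈ 7.6145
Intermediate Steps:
O = 465643/7 (O = -(-330580 - 135063)/7 = -⅐*(-465643) = 465643/7 ≈ 66520.)
t(C) = (26 + C)*(31 + C) (t(C) = (C + 26)*(C + (31 - 1*0)) = (26 + C)*(C + (31 + 0)) = (26 + C)*(C + 31) = (26 + C)*(31 + C))
O/t(-122) = 465643/(7*(806 + (-122)² + 57*(-122))) = 465643/(7*(806 + 14884 - 6954)) = (465643/7)/8736 = (465643/7)*(1/8736) = 465643/61152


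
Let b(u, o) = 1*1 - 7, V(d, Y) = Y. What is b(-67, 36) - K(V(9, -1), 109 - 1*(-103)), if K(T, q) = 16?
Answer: -22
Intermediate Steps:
b(u, o) = -6 (b(u, o) = 1 - 7 = -6)
b(-67, 36) - K(V(9, -1), 109 - 1*(-103)) = -6 - 1*16 = -6 - 16 = -22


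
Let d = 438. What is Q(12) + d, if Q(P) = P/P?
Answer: 439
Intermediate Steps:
Q(P) = 1
Q(12) + d = 1 + 438 = 439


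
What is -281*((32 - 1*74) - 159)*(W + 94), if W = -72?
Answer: 1242582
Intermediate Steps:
-281*((32 - 1*74) - 159)*(W + 94) = -281*((32 - 1*74) - 159)*(-72 + 94) = -281*((32 - 74) - 159)*22 = -281*(-42 - 159)*22 = -(-56481)*22 = -281*(-4422) = 1242582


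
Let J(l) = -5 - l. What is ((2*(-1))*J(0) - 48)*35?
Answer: -1330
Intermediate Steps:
((2*(-1))*J(0) - 48)*35 = ((2*(-1))*(-5 - 1*0) - 48)*35 = (-2*(-5 + 0) - 48)*35 = (-2*(-5) - 48)*35 = (10 - 48)*35 = -38*35 = -1330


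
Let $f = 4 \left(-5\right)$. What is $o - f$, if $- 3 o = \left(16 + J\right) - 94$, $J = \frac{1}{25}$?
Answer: $\frac{3449}{75} \approx 45.987$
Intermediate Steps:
$J = \frac{1}{25} \approx 0.04$
$f = -20$
$o = \frac{1949}{75}$ ($o = - \frac{\left(16 + \frac{1}{25}\right) - 94}{3} = - \frac{\frac{401}{25} - 94}{3} = \left(- \frac{1}{3}\right) \left(- \frac{1949}{25}\right) = \frac{1949}{75} \approx 25.987$)
$o - f = \frac{1949}{75} - -20 = \frac{1949}{75} + 20 = \frac{3449}{75}$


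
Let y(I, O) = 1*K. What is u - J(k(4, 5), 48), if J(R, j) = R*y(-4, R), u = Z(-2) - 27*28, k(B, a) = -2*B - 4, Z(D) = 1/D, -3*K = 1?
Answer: -1521/2 ≈ -760.50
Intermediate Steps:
K = -1/3 (K = -1/3*1 = -1/3 ≈ -0.33333)
y(I, O) = -1/3 (y(I, O) = 1*(-1/3) = -1/3)
k(B, a) = -4 - 2*B
u = -1513/2 (u = 1/(-2) - 27*28 = -1/2 - 756 = -1513/2 ≈ -756.50)
J(R, j) = -R/3 (J(R, j) = R*(-1/3) = -R/3)
u - J(k(4, 5), 48) = -1513/2 - (-1)*(-4 - 2*4)/3 = -1513/2 - (-1)*(-4 - 8)/3 = -1513/2 - (-1)*(-12)/3 = -1513/2 - 1*4 = -1513/2 - 4 = -1521/2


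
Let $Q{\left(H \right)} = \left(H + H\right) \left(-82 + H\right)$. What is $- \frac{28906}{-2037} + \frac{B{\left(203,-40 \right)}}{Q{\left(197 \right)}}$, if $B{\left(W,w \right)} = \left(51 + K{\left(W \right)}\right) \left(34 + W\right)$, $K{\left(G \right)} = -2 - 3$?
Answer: $\frac{298507}{20685} \approx 14.431$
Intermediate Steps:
$K{\left(G \right)} = -5$
$Q{\left(H \right)} = 2 H \left(-82 + H\right)$
$B{\left(W,w \right)} = 1564 + 46 W$ ($B{\left(W,w \right)} = \left(51 - 5\right) \left(34 + W\right) = 46 \left(34 + W\right) = 1564 + 46 W$)
$- \frac{28906}{-2037} + \frac{B{\left(203,-40 \right)}}{Q{\left(197 \right)}} = - \frac{28906}{-2037} + \frac{1564 + 46 \cdot 203}{2 \cdot 197 \left(-82 + 197\right)} = \left(-28906\right) \left(- \frac{1}{2037}\right) + \frac{1564 + 9338}{2 \cdot 197 \cdot 115} = \frac{298}{21} + \frac{10902}{45310} = \frac{298}{21} + 10902 \cdot \frac{1}{45310} = \frac{298}{21} + \frac{237}{985} = \frac{298507}{20685}$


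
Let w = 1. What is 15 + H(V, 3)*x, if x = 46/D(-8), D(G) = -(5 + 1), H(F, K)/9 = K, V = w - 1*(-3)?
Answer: -192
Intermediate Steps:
V = 4 (V = 1 - 1*(-3) = 1 + 3 = 4)
H(F, K) = 9*K
D(G) = -6 (D(G) = -1*6 = -6)
x = -23/3 (x = 46/(-6) = 46*(-⅙) = -23/3 ≈ -7.6667)
15 + H(V, 3)*x = 15 + (9*3)*(-23/3) = 15 + 27*(-23/3) = 15 - 207 = -192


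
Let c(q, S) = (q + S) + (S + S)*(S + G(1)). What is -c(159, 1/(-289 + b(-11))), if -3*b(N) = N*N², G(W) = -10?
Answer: -17102817/107648 ≈ -158.88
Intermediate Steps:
b(N) = -N³/3 (b(N) = -N*N²/3 = -N³/3)
c(q, S) = S + q + 2*S*(-10 + S) (c(q, S) = (q + S) + (S + S)*(S - 10) = (S + q) + (2*S)*(-10 + S) = (S + q) + 2*S*(-10 + S) = S + q + 2*S*(-10 + S))
-c(159, 1/(-289 + b(-11))) = -(159 - 19/(-289 - ⅓*(-11)³) + 2*(1/(-289 - ⅓*(-11)³))²) = -(159 - 19/(-289 - ⅓*(-1331)) + 2*(1/(-289 - ⅓*(-1331)))²) = -(159 - 19/(-289 + 1331/3) + 2*(1/(-289 + 1331/3))²) = -(159 - 19/464/3 + 2*(1/(464/3))²) = -(159 - 19*3/464 + 2*(3/464)²) = -(159 - 57/464 + 2*(9/215296)) = -(159 - 57/464 + 9/107648) = -1*17102817/107648 = -17102817/107648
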